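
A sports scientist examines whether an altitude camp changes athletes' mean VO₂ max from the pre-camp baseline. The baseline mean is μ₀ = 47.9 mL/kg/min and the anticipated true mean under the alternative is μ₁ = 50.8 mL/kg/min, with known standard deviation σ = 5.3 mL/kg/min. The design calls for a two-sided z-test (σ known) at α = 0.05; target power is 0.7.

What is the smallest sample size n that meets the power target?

Standardized effect: d = |μ₁ − μ₀| / σ = |50.8 − 47.9| / 5.3 = 0.5472
Set Φ(δ − 1.960) = 0.7; then δ − 1.960 = Φ⁻¹(0.7) = 0.524, giving δ = 2.484.
(Ignoring the negligible lower-tail rejection probability gives the usual closed-form inversion.)
δ = d·√n ⇒ n = (δ/d)² = (2.484 / 0.5472)² = 20.62.
Rounding up, n = 21.

n = 21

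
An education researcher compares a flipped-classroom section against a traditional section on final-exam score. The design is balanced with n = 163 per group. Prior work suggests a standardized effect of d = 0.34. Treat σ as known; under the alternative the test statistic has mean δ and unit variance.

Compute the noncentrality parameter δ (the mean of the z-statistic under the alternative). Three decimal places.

The noncentrality parameter scales effect size by the design's sample-size factor: δ = d·√(n/2) = 0.34 × √(163/2) = 3.0694

δ ≈ 3.069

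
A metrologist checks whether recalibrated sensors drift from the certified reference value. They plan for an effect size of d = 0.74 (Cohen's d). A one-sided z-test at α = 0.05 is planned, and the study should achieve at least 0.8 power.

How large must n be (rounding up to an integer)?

n = 12

For power 0.8 need Φ(δ − z_{0.05}) = 0.8, so δ = z_{0.05} + z_{0.20} = 1.645 + 0.842 = 2.486.
δ = d·√n ⇒ n = (δ/d)² = (2.486 / 0.74)² = 11.29.
Rounding up, n = 12.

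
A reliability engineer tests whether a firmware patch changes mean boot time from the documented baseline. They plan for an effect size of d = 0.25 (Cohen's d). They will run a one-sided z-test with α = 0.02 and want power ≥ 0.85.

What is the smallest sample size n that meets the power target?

n = 153

For power 0.85 need Φ(δ − z_{0.02}) = 0.85, so δ = z_{0.02} + z_{0.15} = 2.054 + 1.036 = 3.090.
δ = d·√n ⇒ n = (δ/d)² = (3.090 / 0.25)² = 152.79.
Rounding up, n = 153.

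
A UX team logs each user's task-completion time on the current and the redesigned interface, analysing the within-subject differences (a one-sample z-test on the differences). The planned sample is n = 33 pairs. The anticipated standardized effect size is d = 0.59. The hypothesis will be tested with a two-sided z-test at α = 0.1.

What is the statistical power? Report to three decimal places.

Power ≈ 0.959

Noncentrality parameter: δ = d·√n = 0.59 × √33 = 3.3893
Two-sided α = 0.1 → critical value z_{0.05} = 1.645.
Power = Φ(δ − 1.645) + Φ(−δ − 1.645) = Φ(1.744) + Φ(-5.034) = 0.9595 + 0.0000 = 0.9595.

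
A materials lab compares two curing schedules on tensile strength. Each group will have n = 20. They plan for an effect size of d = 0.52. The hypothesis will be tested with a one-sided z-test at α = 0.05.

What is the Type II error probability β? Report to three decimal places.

β ≈ 0.500

Noncentrality parameter: λ = d·√(n/2) = 0.52 × √(20/2) = 1.6444
One-sided α = 0.05 → critical value z_{0.05} = 1.645.
Power = P(Z > 1.645 − λ) = Φ(0.000) = 0.4998.
Type II error: β = 1 − power = 1 − 0.4998 = 0.5002.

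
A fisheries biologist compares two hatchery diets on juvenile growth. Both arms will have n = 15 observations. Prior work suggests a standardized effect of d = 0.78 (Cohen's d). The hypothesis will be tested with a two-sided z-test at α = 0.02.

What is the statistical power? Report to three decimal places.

Power ≈ 0.425

Noncentrality parameter: δ = d·√(n/2) = 0.78 × √(15/2) = 2.1361
Two-sided α = 0.02 → critical value z_{0.01} = 2.326.
Power = Φ(δ − 2.326) + Φ(−δ − 2.326) = Φ(-0.190) + Φ(-4.462) = 0.4246 + 0.0000 = 0.4246.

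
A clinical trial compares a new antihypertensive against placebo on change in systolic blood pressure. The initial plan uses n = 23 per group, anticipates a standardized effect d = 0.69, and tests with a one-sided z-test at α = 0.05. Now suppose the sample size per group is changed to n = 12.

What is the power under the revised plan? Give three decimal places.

With n = 12 per group: δ = d·√(n/2) = 0.69 × √(12/2) = 1.6901. Critical value z_{0.05} = 1.645.
Revised power = Φ(δ − 1.645) = Φ(0.045) = 0.5181.

Power ≈ 0.518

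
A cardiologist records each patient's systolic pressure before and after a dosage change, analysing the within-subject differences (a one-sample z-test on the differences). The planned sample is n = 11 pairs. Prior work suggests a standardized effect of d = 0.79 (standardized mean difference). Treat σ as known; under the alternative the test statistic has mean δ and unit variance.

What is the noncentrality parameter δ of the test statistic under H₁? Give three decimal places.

δ = d·√n = 0.79 × √11 = 2.6201

δ ≈ 2.620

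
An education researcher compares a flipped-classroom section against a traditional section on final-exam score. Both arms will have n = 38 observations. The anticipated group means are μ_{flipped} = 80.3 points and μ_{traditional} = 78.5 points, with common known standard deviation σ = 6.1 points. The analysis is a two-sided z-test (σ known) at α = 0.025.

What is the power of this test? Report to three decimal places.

Power ≈ 0.170

Standardized effect: d = |μ_{flipped} − μ_{traditional}| / σ = |80.3 − 78.5| / 6.1 = 0.2951
Noncentrality parameter: δ = d·√(n/2) = 0.2951 × √(38/2) = 1.2862
Two-sided α = 0.025 → critical value z_{0.0125} = 2.241.
Power = Φ(δ − 2.241) + Φ(−δ − 2.241) = Φ(-0.955) + Φ(-3.528) = 0.1697 + 0.0002 = 0.1700.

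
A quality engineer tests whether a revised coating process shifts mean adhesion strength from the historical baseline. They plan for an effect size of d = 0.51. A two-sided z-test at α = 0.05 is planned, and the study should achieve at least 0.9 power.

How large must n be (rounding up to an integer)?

For power 0.9 need Φ(δ − z_{0.025}) = 0.9, so δ = z_{0.025} + z_{0.10} = 1.960 + 1.282 = 3.242.
(The Φ(−δ − z_{α/2}) term is vanishingly small for δ > 0 and is dropped in the standard sample-size formula.)
δ = d·√n ⇒ n = (δ/d)² = (3.242 / 0.51)² = 40.40.
Round up to the next whole unit.

n = 41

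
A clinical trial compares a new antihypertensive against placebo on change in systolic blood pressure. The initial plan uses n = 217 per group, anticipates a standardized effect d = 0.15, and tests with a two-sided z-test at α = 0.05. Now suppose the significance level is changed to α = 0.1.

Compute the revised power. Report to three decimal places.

δ = d·√(n/2) = 0.15 × √(217/2) = 1.5624 (unchanged). New critical value: z_{0.05} = 1.645.
Revised power = Φ(δ − 1.645) + Φ(−δ − 1.645) = Φ(-0.082) + Φ(-3.207) = 0.4672 + 0.0007 = 0.4678.

Power ≈ 0.468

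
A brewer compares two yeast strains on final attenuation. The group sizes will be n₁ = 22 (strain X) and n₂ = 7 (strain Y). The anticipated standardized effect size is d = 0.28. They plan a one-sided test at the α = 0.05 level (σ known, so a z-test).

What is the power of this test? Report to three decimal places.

Power ≈ 0.159

Noncentrality parameter: δ = d / √(1/n₁ + 1/n₂) = 0.28 / √(1/22 + 1/7) = 0.6452
One-sided α = 0.05 → critical value z_{0.05} = 1.645.
Power = Φ(δ − 1.645) = Φ(-1.000) = 0.1587.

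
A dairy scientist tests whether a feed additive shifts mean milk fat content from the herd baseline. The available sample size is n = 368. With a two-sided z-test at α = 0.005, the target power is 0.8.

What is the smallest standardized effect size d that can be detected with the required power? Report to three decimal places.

d ≈ 0.190

Need Φ(δ − 2.807) = 0.8, so δ = 2.807 + 0.842 = 3.649.
(Lower-tail contribution to power is negligible for δ > 0.)
δ = d·√n ⇒ d = δ/√n = 3.649/√368 = 0.1902.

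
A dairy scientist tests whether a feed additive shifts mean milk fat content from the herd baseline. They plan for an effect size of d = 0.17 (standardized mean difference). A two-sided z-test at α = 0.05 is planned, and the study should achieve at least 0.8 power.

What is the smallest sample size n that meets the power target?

n = 272

For power 0.8 need Φ(δ − z_{0.025}) = 0.8, so δ = z_{0.025} + z_{0.20} = 1.960 + 0.842 = 2.802.
(For δ > 0 the lower-tail rejection region contributes negligibly to power, so the one-term inversion is standard.)
δ = d·√n ⇒ n = (δ/d)² = (2.802 / 0.17)² = 271.59.
Round up to the next whole unit.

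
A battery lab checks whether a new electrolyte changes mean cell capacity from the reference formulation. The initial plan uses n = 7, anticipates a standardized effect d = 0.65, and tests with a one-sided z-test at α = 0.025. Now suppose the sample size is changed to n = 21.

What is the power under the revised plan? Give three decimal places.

With n = 21: δ = d·√n = 0.65 × √21 = 2.9787. Critical value z_{0.025} = 1.960.
Revised power = Φ(δ − 1.960) = Φ(1.019) = 0.8458.

Power ≈ 0.846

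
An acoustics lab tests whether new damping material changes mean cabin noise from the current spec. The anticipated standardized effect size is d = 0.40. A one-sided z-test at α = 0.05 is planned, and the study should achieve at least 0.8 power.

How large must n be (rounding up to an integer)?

n = 39

Set Φ(δ − 1.645) = 0.8; then δ − 1.645 = Φ⁻¹(0.8) = 0.842, giving δ = 2.486.
δ = d·√n ⇒ n = (δ/d)² = (2.486 / 0.40)² = 38.64.
Rounding up, n = 39.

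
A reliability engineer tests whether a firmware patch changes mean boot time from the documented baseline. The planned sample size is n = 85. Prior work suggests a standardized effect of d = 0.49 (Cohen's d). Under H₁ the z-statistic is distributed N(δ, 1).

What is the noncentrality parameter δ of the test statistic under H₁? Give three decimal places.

δ ≈ 4.518

δ = d·√n = 0.49 × √85 = 4.5176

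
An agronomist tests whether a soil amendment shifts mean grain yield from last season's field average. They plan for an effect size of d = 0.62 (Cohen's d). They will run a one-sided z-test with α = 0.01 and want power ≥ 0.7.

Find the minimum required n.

n = 22

For power 0.7 need Φ(δ − z_{0.01}) = 0.7, so δ = z_{0.01} + z_{0.30} = 2.326 + 0.524 = 2.851.
δ = d·√n ⇒ n = (δ/d)² = (2.851 / 0.62)² = 21.14.
Rounding up, n = 22.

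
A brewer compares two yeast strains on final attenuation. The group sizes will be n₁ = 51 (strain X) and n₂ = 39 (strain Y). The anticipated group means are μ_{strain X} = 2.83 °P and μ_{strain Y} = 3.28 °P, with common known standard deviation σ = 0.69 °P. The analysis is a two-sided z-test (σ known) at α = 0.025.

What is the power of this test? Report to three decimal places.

Power ≈ 0.795

Standardized effect: d = |μ_{strain X} − μ_{strain Y}| / σ = |2.83 − 3.28| / 0.69 = 0.6522
Noncentrality parameter: δ = d / √(1/n₁ + 1/n₂) = 0.6522 / √(1/51 + 1/39) = 3.0659
Two-sided α = 0.025 → critical value z_{0.0125} = 2.241.
Power = Φ(δ − 2.241) + Φ(−δ − 2.241) = Φ(0.825) + Φ(-5.307) = 0.7952 + 0.0000 = 0.7952.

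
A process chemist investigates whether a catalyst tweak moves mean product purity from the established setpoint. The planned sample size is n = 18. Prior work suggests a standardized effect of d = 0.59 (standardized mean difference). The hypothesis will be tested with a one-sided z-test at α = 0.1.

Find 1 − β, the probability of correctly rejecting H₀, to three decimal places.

Power ≈ 0.889

Noncentrality parameter: δ = d·√n = 0.59 × √18 = 2.5032
Critical value for a one-sided test at α = 0.1: z_α = 1.282.
Power = Φ(δ − 1.282) = Φ(1.222) = 0.8891.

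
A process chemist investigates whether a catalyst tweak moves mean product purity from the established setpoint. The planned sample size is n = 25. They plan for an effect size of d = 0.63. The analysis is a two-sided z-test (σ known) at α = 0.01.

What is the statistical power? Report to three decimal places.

Noncentrality parameter: δ = d·√n = 0.63 × √25 = 3.1500
Critical value for a two-sided test at α = 0.01: z_{α/2} = 2.576.
Power = Φ(δ − 2.576) + Φ(−δ − 2.576) = Φ(0.574) + Φ(-5.726) = 0.7171 + 0.0000 = 0.7171.

Power ≈ 0.717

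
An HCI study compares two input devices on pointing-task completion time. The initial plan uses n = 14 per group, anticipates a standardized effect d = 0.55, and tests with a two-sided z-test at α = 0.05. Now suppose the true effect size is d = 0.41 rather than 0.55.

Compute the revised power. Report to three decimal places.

Power ≈ 0.192

With d = 0.41: δ = d·√(n/2) = 0.41 × √(14/2) = 1.0848. Critical value z_{0.025} = 1.960.
Revised power = Φ(δ − 1.960) + Φ(−δ − 1.960) = Φ(-0.875) + Φ(-3.045) = 0.1907 + 0.0012 = 0.1919.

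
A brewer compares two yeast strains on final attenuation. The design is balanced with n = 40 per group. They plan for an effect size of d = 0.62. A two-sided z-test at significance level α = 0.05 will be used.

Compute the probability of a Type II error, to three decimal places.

Noncentrality parameter: δ = d·√(n/2) = 0.62 × √(40/2) = 2.7727
Critical value for a two-sided test at α = 0.05: z_{α/2} = 1.960.
Power = Φ(δ − 1.960) + Φ(−δ − 1.960) = Φ(0.813) + Φ(-4.733) = 0.7918 + 0.0000 = 0.7918.
Type II error: β = 1 − power = 1 − 0.7918 = 0.2082.

β ≈ 0.208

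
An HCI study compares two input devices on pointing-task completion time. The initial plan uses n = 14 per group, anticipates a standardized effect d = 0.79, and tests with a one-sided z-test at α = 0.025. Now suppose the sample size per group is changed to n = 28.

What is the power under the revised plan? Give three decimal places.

With n = 28 per group: δ = d·√(n/2) = 0.79 × √(28/2) = 2.9559. Critical value z_{0.025} = 1.960.
Revised power = Φ(δ − 1.960) = Φ(0.996) = 0.8404.

Power ≈ 0.840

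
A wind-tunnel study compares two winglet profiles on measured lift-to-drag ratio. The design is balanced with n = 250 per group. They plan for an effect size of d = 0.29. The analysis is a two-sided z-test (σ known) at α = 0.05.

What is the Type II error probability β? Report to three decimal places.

Noncentrality parameter: δ = d·√(n/2) = 0.29 × √(250/2) = 3.2423
Two-sided α = 0.05 → critical value z_{0.025} = 1.960.
Power = Φ(δ − 1.960) + Φ(−δ − 1.960) = Φ(1.282) + Φ(-5.202) = 0.9001 + 0.0000 = 0.9001.
Type II error: β = 1 − power = 1 − 0.9001 = 0.0999.

β ≈ 0.100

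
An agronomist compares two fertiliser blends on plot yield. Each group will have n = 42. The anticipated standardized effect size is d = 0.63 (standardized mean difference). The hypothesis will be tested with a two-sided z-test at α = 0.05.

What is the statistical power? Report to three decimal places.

Power ≈ 0.823

Noncentrality parameter: λ = d·√(n/2) = 0.63 × √(42/2) = 2.8870
Two-sided α = 0.05 → critical value z_{0.025} = 1.960.
Power = Φ(λ − 1.960) + Φ(−λ − 1.960) = Φ(0.927) + Φ(-4.847) = 0.8231 + 0.0000 = 0.8231.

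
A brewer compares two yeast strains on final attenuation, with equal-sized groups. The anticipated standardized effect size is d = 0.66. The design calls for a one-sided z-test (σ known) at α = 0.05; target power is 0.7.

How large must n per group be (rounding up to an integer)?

n = 22 per group

For power 0.7 need Φ(δ − z_{0.05}) = 0.7, so δ = z_{0.05} + z_{0.30} = 1.645 + 0.524 = 2.169.
δ = d·√(n/2) ⇒ n = 2(δ/d)² = 2 × (2.169 / 0.66)² = 21.61.
Round up to the next whole unit.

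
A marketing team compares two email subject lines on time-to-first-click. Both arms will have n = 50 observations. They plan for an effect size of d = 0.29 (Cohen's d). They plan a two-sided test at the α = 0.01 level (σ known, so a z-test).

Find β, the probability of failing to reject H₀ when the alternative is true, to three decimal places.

β ≈ 0.870

Noncentrality parameter: δ = d·√(n/2) = 0.29 × √(50/2) = 1.4500
Two-sided α = 0.01 → critical value z_{0.005} = 2.576.
Power = Φ(δ − 2.576) + Φ(−δ − 2.576) = Φ(-1.126) + Φ(-4.026) = 0.1301 + 0.0000 = 0.1301.
Type II error: β = 1 − power = 1 − 0.1301 = 0.8699.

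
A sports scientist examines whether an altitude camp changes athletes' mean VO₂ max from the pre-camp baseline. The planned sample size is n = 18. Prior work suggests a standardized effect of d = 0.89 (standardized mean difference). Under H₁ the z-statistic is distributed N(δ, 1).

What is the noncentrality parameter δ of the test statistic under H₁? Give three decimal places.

δ = d·√n = 0.89 × √18 = 3.7760

δ ≈ 3.776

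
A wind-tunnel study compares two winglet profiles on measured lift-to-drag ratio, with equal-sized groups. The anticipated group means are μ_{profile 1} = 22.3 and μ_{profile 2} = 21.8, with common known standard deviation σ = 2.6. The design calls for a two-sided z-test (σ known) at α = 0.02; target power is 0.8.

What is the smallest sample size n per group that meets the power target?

Standardized effect: d = |μ_{profile 1} − μ_{profile 2}| / σ = |22.3 − 21.8| / 2.6 = 0.1923
Set Φ(δ − 2.326) = 0.8; then δ − 2.326 = Φ⁻¹(0.8) = 0.842, giving δ = 3.168.
(For δ > 0 the lower-tail rejection region contributes negligibly to power, so the one-term inversion is standard.)
δ = d·√(n/2) ⇒ n = 2(δ/d)² = 2 × (3.168 / 0.1923)² = 542.75.
Round up to the next whole unit.

n = 543 per group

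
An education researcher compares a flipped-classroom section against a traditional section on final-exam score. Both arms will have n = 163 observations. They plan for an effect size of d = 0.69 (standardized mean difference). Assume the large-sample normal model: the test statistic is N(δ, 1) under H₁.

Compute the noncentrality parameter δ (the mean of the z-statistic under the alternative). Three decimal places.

δ = d·√(n/2) = 0.69 × √(163/2) = 6.2291

δ ≈ 6.229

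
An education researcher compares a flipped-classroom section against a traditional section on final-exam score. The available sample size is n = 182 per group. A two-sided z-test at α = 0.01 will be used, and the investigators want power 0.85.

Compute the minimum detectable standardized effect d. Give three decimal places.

d ≈ 0.379

Need Φ(δ − 2.576) = 0.85, so δ = 2.576 + 1.036 = 3.612.
(Lower-tail contribution to power is negligible for δ > 0.)
δ = d·√(n/2) ⇒ d = δ/√(n/2) = 3.612/√(182/2) = 0.3787.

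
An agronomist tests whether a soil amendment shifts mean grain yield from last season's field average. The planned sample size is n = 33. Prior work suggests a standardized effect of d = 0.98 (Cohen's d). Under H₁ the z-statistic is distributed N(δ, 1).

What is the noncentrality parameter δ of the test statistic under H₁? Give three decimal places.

δ = d·√n = 0.98 × √33 = 5.6297

δ ≈ 5.630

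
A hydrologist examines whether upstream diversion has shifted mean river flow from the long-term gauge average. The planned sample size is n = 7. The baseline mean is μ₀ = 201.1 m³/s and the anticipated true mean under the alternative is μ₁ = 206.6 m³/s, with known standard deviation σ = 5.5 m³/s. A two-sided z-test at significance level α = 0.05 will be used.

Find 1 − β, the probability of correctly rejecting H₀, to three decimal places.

Standardized effect: d = |μ₁ − μ₀| / σ = |206.6 − 201.1| / 5.5 = 1.0000
Noncentrality parameter: δ = d·√n = 1.0000 × √7 = 2.6458
Two-sided α = 0.05 → critical value z_{0.025} = 1.960.
Power = Φ(δ − 1.960) + Φ(−δ − 1.960) = Φ(0.686) + Φ(-4.606) = 0.7536 + 0.0000 = 0.7536.

Power ≈ 0.754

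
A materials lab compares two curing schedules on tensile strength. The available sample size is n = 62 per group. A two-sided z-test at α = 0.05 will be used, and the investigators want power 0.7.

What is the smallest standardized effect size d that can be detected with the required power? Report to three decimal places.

d ≈ 0.446

Need Φ(δ − 1.960) = 0.7, so δ = 1.960 + 0.524 = 2.484.
(Lower-tail contribution to power is negligible for δ > 0.)
δ = d·√(n/2) ⇒ d = δ/√(n/2) = 2.484/√(62/2) = 0.4462.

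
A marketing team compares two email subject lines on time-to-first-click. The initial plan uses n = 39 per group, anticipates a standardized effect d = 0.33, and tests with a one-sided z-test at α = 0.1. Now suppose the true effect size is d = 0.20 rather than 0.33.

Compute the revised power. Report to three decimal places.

Power ≈ 0.345

With d = 0.20: δ = d·√(n/2) = 0.20 × √(39/2) = 0.8832. Critical value z_{0.1} = 1.282.
Revised power = P(Z > 1.282 − δ) = Φ(-0.398) = 0.3452.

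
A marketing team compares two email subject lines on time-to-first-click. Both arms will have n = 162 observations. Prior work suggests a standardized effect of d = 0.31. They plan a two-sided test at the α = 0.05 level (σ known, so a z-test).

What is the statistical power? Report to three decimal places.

Power ≈ 0.797

Noncentrality parameter: δ = d·√(n/2) = 0.31 × √(162/2) = 2.7900
Two-sided α = 0.05 → critical value z_{0.025} = 1.960.
Power = Φ(δ − 1.960) + Φ(−δ − 1.960) = Φ(0.830) + Φ(-4.750) = 0.7967 + 0.0000 = 0.7967.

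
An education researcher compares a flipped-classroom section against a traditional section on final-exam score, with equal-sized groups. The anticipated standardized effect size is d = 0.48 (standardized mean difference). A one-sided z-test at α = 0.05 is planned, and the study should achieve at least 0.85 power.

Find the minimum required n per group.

For power 0.85 need Φ(δ − z_{0.05}) = 0.85, so δ = z_{0.05} + z_{0.15} = 1.645 + 1.036 = 2.681.
δ = d·√(n/2) ⇒ n = 2(δ/d)² = 2 × (2.681 / 0.48)² = 62.41.
Round up to the next whole unit.

n = 63 per group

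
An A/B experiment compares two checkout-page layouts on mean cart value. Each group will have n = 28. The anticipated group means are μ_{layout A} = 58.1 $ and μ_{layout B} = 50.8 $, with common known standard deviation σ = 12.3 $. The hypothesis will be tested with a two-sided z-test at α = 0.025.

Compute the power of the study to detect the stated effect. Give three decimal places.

Standardized effect: d = |μ_{layout A} − μ_{layout B}| / σ = |58.1 − 50.8| / 12.3 = 0.5935
Noncentrality parameter: δ = d·√(n/2) = 0.5935 × √(28/2) = 2.2207
Critical value for a two-sided test at α = 0.025: z_{α/2} = 2.241.
Power = Φ(δ − 2.241) + Φ(−δ − 2.241) = Φ(-0.021) + Φ(-4.462) = 0.4917 + 0.0000 = 0.4917.

Power ≈ 0.492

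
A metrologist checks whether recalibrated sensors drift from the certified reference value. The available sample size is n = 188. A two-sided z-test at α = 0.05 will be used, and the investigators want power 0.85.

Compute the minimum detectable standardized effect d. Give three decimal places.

Need Φ(δ − 1.960) = 0.85, so δ = 1.960 + 1.036 = 2.996.
(Lower-tail contribution to power is negligible for δ > 0.)
δ = d·√n ⇒ d = δ/√n = 2.996/√188 = 0.2185.

d ≈ 0.219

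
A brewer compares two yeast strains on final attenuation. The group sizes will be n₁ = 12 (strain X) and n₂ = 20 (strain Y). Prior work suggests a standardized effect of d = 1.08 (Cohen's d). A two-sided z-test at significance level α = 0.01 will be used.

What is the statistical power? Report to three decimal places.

Noncentrality parameter: λ = d / √(1/n₁ + 1/n₂) = 1.08 / √(1/12 + 1/20) = 2.9577
Critical value for a two-sided test at α = 0.01: z_{α/2} = 2.576.
Power = Φ(λ − 2.576) + Φ(−λ − 2.576) = Φ(0.382) + Φ(-5.534) = 0.6487 + 0.0000 = 0.6487.

Power ≈ 0.649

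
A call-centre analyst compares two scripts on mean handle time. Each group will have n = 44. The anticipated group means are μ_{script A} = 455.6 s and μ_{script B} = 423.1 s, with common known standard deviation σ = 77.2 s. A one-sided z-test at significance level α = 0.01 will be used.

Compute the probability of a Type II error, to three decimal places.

Standardized effect: d = |μ_{script A} − μ_{script B}| / σ = |455.6 − 423.1| / 77.2 = 0.4210
Noncentrality parameter: δ = d·√(n/2) = 0.4210 × √(44/2) = 1.9746
One-sided α = 0.01 → critical value z_{0.01} = 2.326.
Power = Φ(δ − 2.326) = Φ(-0.352) = 0.3625.
Type II error: β = 1 − power = 1 − 0.3625 = 0.6375.

β ≈ 0.637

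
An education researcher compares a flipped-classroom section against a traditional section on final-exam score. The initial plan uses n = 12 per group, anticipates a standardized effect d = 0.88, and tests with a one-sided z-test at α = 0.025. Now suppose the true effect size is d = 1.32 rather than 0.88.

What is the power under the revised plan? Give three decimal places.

Power ≈ 0.899

With d = 1.32: δ = d·√(n/2) = 1.32 × √(12/2) = 3.2333. Critical value z_{0.025} = 1.960.
Revised power = Φ(δ − 1.960) = Φ(1.273) = 0.8986.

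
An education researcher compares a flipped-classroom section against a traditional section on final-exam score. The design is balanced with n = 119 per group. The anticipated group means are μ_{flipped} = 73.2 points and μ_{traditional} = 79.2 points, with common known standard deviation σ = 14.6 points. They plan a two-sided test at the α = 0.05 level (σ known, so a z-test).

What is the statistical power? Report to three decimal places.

Power ≈ 0.887

Standardized effect: d = |μ_{flipped} − μ_{traditional}| / σ = |73.2 − 79.2| / 14.6 = 0.4110
Noncentrality parameter: δ = d·√(n/2) = 0.4110 × √(119/2) = 3.1700
Critical value for a two-sided test at α = 0.05: z_{α/2} = 1.960.
Power = Φ(δ − 1.960) + Φ(−δ − 1.960) = Φ(1.210) + Φ(-5.130) = 0.8869 + 0.0000 = 0.8869.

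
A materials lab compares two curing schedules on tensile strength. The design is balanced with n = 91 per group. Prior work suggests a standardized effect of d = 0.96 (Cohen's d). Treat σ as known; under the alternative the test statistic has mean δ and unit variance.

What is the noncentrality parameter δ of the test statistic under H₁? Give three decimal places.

δ ≈ 6.476

The noncentrality parameter scales effect size by the design's sample-size factor: δ = d·√(n/2) = 0.96 × √(91/2) = 6.4756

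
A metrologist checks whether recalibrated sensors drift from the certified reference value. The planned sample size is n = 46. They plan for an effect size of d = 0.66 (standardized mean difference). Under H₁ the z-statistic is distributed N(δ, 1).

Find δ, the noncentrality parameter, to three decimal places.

δ = d·√n = 0.66 × √46 = 4.4763

δ ≈ 4.476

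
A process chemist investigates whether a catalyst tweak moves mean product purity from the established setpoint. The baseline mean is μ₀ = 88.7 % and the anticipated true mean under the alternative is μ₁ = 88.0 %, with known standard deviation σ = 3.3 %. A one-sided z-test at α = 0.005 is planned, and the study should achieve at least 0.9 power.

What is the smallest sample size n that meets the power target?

Standardized effect: d = |μ₁ − μ₀| / σ = |88.0 − 88.7| / 3.3 = 0.2121
For power 0.9 need Φ(δ − z_{0.005}) = 0.9, so δ = z_{0.005} + z_{0.10} = 2.576 + 1.282 = 3.857.
δ = d·√n ⇒ n = (δ/d)² = (3.857 / 0.2121)² = 330.69.
Rounding up, n = 331.

n = 331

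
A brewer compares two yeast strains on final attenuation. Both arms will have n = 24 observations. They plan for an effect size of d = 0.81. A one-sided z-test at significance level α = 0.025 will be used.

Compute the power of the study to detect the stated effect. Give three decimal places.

Power ≈ 0.801

Noncentrality parameter: λ = d·√(n/2) = 0.81 × √(24/2) = 2.8059
One-sided α = 0.025 → critical value z_{0.025} = 1.960.
Power = Φ(λ − 1.960) = Φ(0.846) = 0.8012.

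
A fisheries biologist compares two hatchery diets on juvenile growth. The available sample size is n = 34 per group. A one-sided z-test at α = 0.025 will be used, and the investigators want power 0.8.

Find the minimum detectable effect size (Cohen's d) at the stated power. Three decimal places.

d ≈ 0.679

Required noncentrality: δ = z_{0.025} + z_{0.20} = 1.960 + 0.842 = 2.802.
δ = d·√(n/2) ⇒ d = δ/√(n/2) = 2.802/√(34/2) = 0.6795.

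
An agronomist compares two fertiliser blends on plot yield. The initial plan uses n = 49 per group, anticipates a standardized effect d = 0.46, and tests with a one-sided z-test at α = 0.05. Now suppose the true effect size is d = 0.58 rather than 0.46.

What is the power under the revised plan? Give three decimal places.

With d = 0.58: δ = d·√(n/2) = 0.58 × √(49/2) = 2.8709. Critical value z_{0.05} = 1.645.
Revised power = Φ(δ − 1.645) = Φ(1.226) = 0.8899.

Power ≈ 0.890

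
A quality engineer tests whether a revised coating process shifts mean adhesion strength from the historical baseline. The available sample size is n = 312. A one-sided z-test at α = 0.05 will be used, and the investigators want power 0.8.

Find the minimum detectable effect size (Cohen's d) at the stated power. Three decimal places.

Need Φ(δ − 1.645) = 0.8, so δ = 1.645 + 0.842 = 2.486.
δ = d·√n ⇒ d = δ/√n = 2.486/√312 = 0.1408.

d ≈ 0.141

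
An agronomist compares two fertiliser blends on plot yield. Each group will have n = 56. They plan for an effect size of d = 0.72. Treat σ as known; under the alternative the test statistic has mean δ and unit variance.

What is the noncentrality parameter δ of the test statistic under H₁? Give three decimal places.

δ ≈ 3.810

The noncentrality parameter scales effect size by the design's sample-size factor: δ = d·√(n/2) = 0.72 × √(56/2) = 3.8099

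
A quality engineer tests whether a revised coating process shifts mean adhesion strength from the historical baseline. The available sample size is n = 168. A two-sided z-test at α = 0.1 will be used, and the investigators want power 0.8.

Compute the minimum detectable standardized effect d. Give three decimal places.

Required noncentrality: δ = z_{0.05} + z_{0.20} = 1.645 + 0.842 = 2.486.
(The second rejection-region term Φ(−δ − z_{α/2}) is negligible and dropped.)
δ = d·√n ⇒ d = δ/√n = 2.486/√168 = 0.1918.

d ≈ 0.192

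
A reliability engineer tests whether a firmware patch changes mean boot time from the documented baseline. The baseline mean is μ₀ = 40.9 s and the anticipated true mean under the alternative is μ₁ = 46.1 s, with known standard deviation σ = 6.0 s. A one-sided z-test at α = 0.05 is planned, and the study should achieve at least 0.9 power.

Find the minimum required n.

Standardized effect: d = |μ₁ − μ₀| / σ = |46.1 − 40.9| / 6.0 = 0.8667
For power 0.9 need Φ(δ − z_{0.05}) = 0.9, so δ = z_{0.05} + z_{0.10} = 1.645 + 1.282 = 2.926.
δ = d·√n ⇒ n = (δ/d)² = (2.926 / 0.8667)² = 11.40.
Round up to the next whole unit.

n = 12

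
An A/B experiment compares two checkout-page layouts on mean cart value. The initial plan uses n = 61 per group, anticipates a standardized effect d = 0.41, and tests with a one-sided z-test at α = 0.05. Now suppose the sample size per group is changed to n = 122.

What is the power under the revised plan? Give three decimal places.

Power ≈ 0.940

With n = 122 per group: δ = d·√(n/2) = 0.41 × √(122/2) = 3.2022. Critical value z_{0.05} = 1.645.
Revised power = Φ(δ − 1.645) = Φ(1.557) = 0.9403.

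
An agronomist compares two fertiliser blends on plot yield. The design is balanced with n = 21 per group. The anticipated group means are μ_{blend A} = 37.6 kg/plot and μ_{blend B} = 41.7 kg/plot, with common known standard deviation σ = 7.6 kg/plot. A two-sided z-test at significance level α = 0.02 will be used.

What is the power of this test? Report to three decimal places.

Standardized effect: d = |μ_{blend A} − μ_{blend B}| / σ = |37.6 − 41.7| / 7.6 = 0.5395
Noncentrality parameter: δ = d·√(n/2) = 0.5395 × √(21/2) = 1.7481
Critical value for a two-sided test at α = 0.02: z_{α/2} = 2.326.
Power = Φ(δ − 2.326) + Φ(−δ − 2.326) = Φ(-0.578) + Φ(-4.074) = 0.2815 + 0.0000 = 0.2816.

Power ≈ 0.282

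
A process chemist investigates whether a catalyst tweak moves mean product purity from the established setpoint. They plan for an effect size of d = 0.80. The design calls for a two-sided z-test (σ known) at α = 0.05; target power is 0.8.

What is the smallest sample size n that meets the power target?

For power 0.8 need Φ(δ − z_{0.025}) = 0.8, so δ = z_{0.025} + z_{0.20} = 1.960 + 0.842 = 2.802.
(Ignoring the negligible lower-tail rejection probability gives the usual closed-form inversion.)
δ = d·√n ⇒ n = (δ/d)² = (2.802 / 0.80)² = 12.26.
Round up to the next whole unit.

n = 13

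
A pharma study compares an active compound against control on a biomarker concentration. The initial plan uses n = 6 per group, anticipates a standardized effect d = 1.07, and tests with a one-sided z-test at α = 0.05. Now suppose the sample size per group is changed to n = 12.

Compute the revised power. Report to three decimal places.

Power ≈ 0.835

With n = 12 per group: δ = d·√(n/2) = 1.07 × √(12/2) = 2.6210. Critical value z_{0.05} = 1.645.
Revised power = Φ(δ − 1.645) = Φ(0.976) = 0.8355.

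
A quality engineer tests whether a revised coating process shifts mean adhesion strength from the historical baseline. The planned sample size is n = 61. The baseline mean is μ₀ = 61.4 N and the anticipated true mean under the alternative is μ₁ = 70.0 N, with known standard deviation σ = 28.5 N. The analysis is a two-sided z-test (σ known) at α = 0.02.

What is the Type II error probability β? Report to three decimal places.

Standardized effect: d = |μ₁ − μ₀| / σ = |70.0 − 61.4| / 28.5 = 0.3018
Noncentrality parameter: δ = d·√n = 0.3018 × √61 = 2.3568
Two-sided α = 0.02 → critical value z_{0.01} = 2.326.
Power = Φ(δ − 2.326) + Φ(−δ − 2.326) = Φ(0.030) + Φ(-4.683) = 0.5121 + 0.0000 = 0.5121.
Type II error: β = 1 − power = 1 − 0.5121 = 0.4879.

β ≈ 0.488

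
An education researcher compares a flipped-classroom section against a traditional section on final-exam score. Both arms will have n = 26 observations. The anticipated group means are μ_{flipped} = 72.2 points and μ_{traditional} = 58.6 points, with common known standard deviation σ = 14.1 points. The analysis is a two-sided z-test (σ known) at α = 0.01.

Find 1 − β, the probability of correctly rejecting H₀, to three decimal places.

Power ≈ 0.816

Standardized effect: d = |μ_{flipped} − μ_{traditional}| / σ = |72.2 − 58.6| / 14.1 = 0.9645
Noncentrality parameter: λ = d·√(n/2) = 0.9645 × √(26/2) = 3.4777
Critical value for a two-sided test at α = 0.01: z_{α/2} = 2.576.
Power = Φ(λ − 2.576) + Φ(−λ − 2.576) = Φ(0.902) + Φ(-6.054) = 0.8164 + 0.0000 = 0.8164.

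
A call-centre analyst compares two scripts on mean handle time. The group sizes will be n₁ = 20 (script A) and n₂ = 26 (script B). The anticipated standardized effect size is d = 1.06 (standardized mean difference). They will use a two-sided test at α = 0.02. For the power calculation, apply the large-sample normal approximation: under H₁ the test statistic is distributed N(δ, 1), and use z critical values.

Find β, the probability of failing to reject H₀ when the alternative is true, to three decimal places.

Noncentrality parameter: δ = d / √(1/n₁ + 1/n₂) = 1.06 / √(1/20 + 1/26) = 3.5639
Two-sided α = 0.02 → critical value z_{0.01} = 2.326.
Power = Φ(δ − 2.326) + Φ(−δ − 2.326) = Φ(1.238) + Φ(-5.890) = 0.8921 + 0.0000 = 0.8921.
Type II error: β = 1 − power = 1 − 0.8921 = 0.1079.

β ≈ 0.108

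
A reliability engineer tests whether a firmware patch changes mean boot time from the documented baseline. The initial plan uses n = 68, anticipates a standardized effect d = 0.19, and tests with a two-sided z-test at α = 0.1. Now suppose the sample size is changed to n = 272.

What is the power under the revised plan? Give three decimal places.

Power ≈ 0.932

With n = 272: δ = d·√n = 0.19 × √272 = 3.1336. Critical value z_{0.05} = 1.645.
Revised power = Φ(δ − 1.645) + Φ(−δ − 1.645) = Φ(1.489) + Φ(-4.778) = 0.9317 + 0.0000 = 0.9317.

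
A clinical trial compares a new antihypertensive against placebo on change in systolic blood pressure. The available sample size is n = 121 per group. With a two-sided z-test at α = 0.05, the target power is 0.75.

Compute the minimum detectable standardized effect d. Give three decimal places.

Need Φ(δ − 1.960) = 0.75, so δ = 1.960 + 0.674 = 2.634.
(Lower-tail contribution to power is negligible for δ > 0.)
δ = d·√(n/2) ⇒ d = δ/√(n/2) = 2.634/√(121/2) = 0.3387.

d ≈ 0.339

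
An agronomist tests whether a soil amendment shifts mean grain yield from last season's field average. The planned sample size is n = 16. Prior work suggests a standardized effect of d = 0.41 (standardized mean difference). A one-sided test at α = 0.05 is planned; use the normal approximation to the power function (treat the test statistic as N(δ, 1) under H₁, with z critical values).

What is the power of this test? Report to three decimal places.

Noncentrality parameter: δ = d·√n = 0.41 × √16 = 1.6400
Critical value for a one-sided test at α = 0.05: z_α = 1.645.
Power = Φ(δ − 1.645) = Φ(-0.005) = 0.4981.

Power ≈ 0.498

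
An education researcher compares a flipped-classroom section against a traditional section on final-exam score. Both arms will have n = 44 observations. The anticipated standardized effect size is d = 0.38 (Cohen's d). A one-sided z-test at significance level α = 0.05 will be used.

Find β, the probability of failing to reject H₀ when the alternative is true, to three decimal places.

Noncentrality parameter: δ = d·√(n/2) = 0.38 × √(44/2) = 1.7824
One-sided α = 0.05 → critical value z_{0.05} = 1.645.
Power = P(Z > 1.645 − δ) = Φ(0.138) = 0.5547.
Type II error: β = 1 − power = 1 − 0.5547 = 0.4453.

β ≈ 0.445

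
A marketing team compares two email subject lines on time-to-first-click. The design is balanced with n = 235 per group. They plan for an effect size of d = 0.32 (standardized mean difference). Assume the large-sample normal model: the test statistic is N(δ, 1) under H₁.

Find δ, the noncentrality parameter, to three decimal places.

The noncentrality parameter scales effect size by the design's sample-size factor: δ = d·√(n/2) = 0.32 × √(235/2) = 3.4687

δ ≈ 3.469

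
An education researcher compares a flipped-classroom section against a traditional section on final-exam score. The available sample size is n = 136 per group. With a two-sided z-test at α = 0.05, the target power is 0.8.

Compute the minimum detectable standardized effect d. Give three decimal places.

Need Φ(δ − 1.960) = 0.8, so δ = 1.960 + 0.842 = 2.802.
(Lower-tail contribution to power is negligible for δ > 0.)
δ = d·√(n/2) ⇒ d = δ/√(n/2) = 2.802/√(136/2) = 0.3397.

d ≈ 0.340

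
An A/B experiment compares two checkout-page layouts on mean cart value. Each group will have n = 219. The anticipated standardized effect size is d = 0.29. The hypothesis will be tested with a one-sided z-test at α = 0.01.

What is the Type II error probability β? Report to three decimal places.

β ≈ 0.239

Noncentrality parameter: δ = d·√(n/2) = 0.29 × √(219/2) = 3.0346
One-sided α = 0.01 → critical value z_{0.01} = 2.326.
Power = Φ(δ − 2.326) = Φ(0.708) = 0.7606.
Type II error: β = 1 − power = 1 − 0.7606 = 0.2394.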